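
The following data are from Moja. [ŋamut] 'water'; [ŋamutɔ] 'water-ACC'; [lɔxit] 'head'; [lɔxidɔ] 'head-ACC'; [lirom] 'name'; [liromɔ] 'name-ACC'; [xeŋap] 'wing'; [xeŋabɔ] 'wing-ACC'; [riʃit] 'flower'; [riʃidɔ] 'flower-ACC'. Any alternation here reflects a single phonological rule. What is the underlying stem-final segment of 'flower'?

/d/

In [riʃit] and [riʃidɔ] the final segment of 'flower' alternates: [t] ~ [d].
Compare 'water', with invariant [t] in [ŋamut] and [ŋamutɔ]: an analysis with underlying /t/ and a rule producing [d] before the ACC suffix would wrongly predict alternation here too.
So /d/ is underlying, and a rule of word-final obstruent devoicing — voiced obstruents become voiceless word-finally — gives [t].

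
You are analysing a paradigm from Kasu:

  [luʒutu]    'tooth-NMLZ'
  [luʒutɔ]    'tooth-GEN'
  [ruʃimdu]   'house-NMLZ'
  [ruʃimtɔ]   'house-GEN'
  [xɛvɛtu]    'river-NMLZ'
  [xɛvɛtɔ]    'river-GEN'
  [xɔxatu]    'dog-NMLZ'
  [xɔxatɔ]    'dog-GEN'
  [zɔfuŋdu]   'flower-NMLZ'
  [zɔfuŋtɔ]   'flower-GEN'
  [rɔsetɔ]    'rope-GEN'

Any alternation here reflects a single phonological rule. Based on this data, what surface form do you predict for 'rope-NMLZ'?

The NMLZ morpheme has two allomorphs, [-du] and [-tu].
The GEN suffix, which begins with [t], is invariant after every stem; so [t] is not altered by any rule here.
The NMLZ suffix is therefore /-du/ underlyingly, with post-vocalic devoicing: voiced stops become voiceless after a vowel.
After 'rope', which ends in a vowel, the suffix surfaces as [-tu], giving [rɔsetu].

[rɔsetu]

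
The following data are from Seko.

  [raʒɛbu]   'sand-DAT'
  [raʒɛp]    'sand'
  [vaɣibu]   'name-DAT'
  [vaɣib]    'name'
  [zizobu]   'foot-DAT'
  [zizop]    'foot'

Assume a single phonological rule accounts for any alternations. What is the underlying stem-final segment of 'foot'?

In [zizobu] and [zizop] the final segment of 'foot' alternates: [b] ~ [p].
But 'name' keeps [b] in both environments ([vaɣibu], [vaɣib]), so there is no rule changing /b/ to [p] in isolation.
The alternation reflects intervocalic voicing: voiceless stops become voiced between vowels. /p/ is underlying.

/p/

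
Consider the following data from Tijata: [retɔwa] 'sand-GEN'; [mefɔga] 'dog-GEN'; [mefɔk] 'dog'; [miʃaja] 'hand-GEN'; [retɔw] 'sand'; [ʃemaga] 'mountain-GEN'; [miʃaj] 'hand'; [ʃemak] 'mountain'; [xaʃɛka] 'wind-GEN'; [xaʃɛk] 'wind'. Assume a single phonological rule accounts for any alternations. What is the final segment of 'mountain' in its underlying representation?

The root 'mountain' surfaces as [ʃemaga] and [ʃemak], with a stem-final [g] ~ [k] alternation.
The stem 'wind' ([xaʃɛka], [xaʃɛk]) shows [k] unchanged in both environments, so [k] cannot be basic with [g] derived before the GEN suffix.
The underlying segment must be /g/; voiced obstruents become voiceless word-finally, yielding [k] there.

/g/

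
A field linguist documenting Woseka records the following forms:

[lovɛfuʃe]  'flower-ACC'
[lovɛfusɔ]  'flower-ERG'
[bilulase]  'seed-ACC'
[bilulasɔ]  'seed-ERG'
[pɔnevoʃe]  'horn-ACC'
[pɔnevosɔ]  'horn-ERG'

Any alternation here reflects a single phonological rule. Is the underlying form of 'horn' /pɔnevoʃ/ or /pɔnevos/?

The stem for 'horn' ends in [ʃ] in [pɔnevoʃe] but [s] in [pɔnevosɔ].
But 'seed' keeps [s] in both environments ([bilulase], [bilulasɔ]), so there is no rule changing /s/ to [ʃ] before the ACC suffix.
The alternation reflects depalatalization: palato-alveolar /ʃ/ becomes [s] when no front vowel follows. /ʃ/ is underlying.

/pɔnevoʃ/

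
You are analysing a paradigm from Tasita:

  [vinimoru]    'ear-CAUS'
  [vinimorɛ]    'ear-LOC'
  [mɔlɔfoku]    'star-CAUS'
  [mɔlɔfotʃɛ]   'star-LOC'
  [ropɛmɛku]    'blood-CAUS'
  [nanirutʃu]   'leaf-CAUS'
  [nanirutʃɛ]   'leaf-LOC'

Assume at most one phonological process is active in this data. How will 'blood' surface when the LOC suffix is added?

[ropɛmɛtʃɛ]

The stem for 'star' ends in [k] in [mɔlɔfoku] but [tʃ] in [mɔlɔfotʃɛ].
But 'leaf' keeps [tʃ] in both environments ([nanirutʃu], [nanirutʃɛ]), so there is no rule changing /tʃ/ to [k] before the CAUS suffix.
So /k/ is underlying, and a rule of palatalization before a front vowel — /k/ becomes palato-alveolar [tʃ] before a front vowel — gives [tʃ].
The one attested form of 'blood', [ropɛmɛku], shows underlying /ropɛmɛk/. Applying the same rule before a front vowel gives [ropɛmɛtʃɛ].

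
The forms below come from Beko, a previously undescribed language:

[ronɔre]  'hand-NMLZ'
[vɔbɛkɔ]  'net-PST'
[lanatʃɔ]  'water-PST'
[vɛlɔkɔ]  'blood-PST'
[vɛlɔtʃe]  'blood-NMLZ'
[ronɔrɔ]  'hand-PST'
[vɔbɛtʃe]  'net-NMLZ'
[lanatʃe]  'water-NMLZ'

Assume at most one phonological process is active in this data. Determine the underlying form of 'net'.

The stem for 'net' ends in [tʃ] in [vɔbɛtʃe] but [k] in [vɔbɛkɔ].
If /tʃ/ were underlying and a rule turned it into [k] before the PST suffix, 'water' would also alternate; but it has [tʃ] in both [lanatʃe] and [lanatʃɔ].
So /k/ is underlying, and a rule of palatalization before a front vowel — /k/ becomes palato-alveolar [tʃ] before a front vowel — gives [tʃ].

/vɔbɛk/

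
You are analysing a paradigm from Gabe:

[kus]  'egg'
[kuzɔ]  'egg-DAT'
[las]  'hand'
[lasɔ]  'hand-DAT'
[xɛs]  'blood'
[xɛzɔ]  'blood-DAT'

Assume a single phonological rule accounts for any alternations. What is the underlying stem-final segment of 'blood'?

In [xɛs] and [xɛzɔ] the final segment of 'blood' alternates: [s] ~ [z].
But 'hand' keeps [s] in both environments ([las], [lasɔ]), so there is no rule changing /s/ to [z] before the DAT suffix.
The underlying segment must be /z/; voiced obstruents become voiceless word-finally, yielding [s] there.

/z/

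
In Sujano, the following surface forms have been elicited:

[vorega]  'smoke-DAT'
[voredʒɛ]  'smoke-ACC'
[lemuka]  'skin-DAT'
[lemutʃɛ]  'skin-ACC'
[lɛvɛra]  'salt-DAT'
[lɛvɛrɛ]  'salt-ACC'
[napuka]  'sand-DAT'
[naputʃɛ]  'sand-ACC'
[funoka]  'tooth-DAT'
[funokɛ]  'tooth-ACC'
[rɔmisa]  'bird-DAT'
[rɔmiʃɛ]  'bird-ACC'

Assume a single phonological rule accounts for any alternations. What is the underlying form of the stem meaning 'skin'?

In [lemuka] and [lemutʃɛ] the final segment of 'skin' alternates: [k] ~ [tʃ].
But 'tooth' keeps [k] in both environments ([funoka], [funokɛ]), so there is no rule changing /k/ to [tʃ] before the ACC suffix.
The alternation reflects depalatalization: palato-alveolar /tʃ/, /dʒ/ and /ʃ/ become [k], [g] and [s] when no front vowel follows. /tʃ/ is underlying.
The underlying form of 'skin' is therefore /lemutʃ/.

/lemutʃ/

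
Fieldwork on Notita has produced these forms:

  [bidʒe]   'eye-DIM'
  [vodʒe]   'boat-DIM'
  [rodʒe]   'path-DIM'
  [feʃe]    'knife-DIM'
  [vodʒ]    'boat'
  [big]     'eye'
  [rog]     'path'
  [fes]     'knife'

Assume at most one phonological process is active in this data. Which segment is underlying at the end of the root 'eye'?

/g/

The root 'eye' surfaces as [big] and [bidʒe], with a stem-final [g] ~ [dʒ] alternation.
If /dʒ/ were underlying and a rule turned it into [g] in isolation, 'boat' would also alternate; but it has [dʒ] in both [vodʒ] and [vodʒe].
The alternation reflects palatalization before a front vowel: /g/ and /s/ become palato-alveolar [dʒ] and [ʃ] before a front vowel. /g/ is underlying.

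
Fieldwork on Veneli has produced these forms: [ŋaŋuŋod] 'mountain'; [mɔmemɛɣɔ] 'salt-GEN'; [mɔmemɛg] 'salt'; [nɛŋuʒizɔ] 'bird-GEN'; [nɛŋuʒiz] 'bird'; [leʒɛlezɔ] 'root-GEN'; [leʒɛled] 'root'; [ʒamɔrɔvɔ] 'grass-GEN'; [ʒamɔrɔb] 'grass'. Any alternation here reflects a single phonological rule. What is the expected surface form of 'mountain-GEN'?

'root' shows [z] ~ [d] at the end of the stem ([leʒɛlezɔ] vs [leʒɛled]).
Compare 'bird', with invariant [z] in [nɛŋuʒizɔ] and [nɛŋuʒiz]: an analysis with underlying /z/ and a rule producing [d] in isolation would wrongly predict alternation here too.
The underlying segment must be /d/; voiced stops become fricatives between vowels, yielding [z] there.
The one attested form of 'mountain', [ŋaŋuŋod], shows underlying /ŋaŋuŋod/. Applying the same rule between vowels gives [ŋaŋuŋozɔ].

[ŋaŋuŋozɔ]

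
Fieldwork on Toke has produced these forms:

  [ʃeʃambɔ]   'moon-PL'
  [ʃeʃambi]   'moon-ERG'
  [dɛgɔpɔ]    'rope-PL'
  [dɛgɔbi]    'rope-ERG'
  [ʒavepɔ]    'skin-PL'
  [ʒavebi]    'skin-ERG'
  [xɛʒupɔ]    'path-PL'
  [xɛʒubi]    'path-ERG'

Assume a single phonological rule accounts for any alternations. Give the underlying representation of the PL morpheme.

The PL suffix surfaces as [-bɔ] and [-pɔ], depending on the final segment of the stem.
The ERG suffix, which begins with [b], is invariant after every stem; so [b] is not altered by any rule here.
The PL suffix is therefore /-pɔ/ underlyingly, with post-nasal voicing: voiceless stops become voiced after a nasal.

/-pɔ/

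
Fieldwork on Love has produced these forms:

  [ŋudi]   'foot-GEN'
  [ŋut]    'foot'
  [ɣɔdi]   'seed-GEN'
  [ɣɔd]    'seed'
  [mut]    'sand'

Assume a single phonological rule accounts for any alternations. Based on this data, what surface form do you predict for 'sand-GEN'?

'foot' shows [d] ~ [t] at the end of the stem ([ŋudi] vs [ŋut]).
If /d/ were underlying and a rule turned it into [t] in isolation, 'seed' would also alternate; but it has [d] in both [ɣɔdi] and [ɣɔd].
The underlying segment must be /t/; voiceless stops become voiced between vowels, yielding [d] there.
The one attested form of 'sand', [mut], shows underlying /mut/. Applying the same rule between vowels gives [mudi].

[mudi]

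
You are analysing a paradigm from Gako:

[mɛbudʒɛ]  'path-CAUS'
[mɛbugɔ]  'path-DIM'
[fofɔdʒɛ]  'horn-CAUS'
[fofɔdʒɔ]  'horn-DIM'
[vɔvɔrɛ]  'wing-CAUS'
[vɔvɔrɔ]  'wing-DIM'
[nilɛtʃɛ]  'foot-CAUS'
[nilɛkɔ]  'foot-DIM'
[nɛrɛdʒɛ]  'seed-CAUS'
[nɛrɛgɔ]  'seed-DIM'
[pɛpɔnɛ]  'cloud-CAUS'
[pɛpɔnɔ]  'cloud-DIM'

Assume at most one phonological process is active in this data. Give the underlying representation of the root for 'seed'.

/nɛrɛg/

The stem for 'seed' ends in [dʒ] in [nɛrɛdʒɛ] but [g] in [nɛrɛgɔ].
If /dʒ/ were underlying and a rule turned it into [g] before the DIM suffix, 'horn' would also alternate; but it has [dʒ] in both [fofɔdʒɛ] and [fofɔdʒɔ].
The alternation reflects palatalization before a front vowel: /k/ and /g/ become palato-alveolar [tʃ] and [dʒ] before a front vowel. /g/ is underlying.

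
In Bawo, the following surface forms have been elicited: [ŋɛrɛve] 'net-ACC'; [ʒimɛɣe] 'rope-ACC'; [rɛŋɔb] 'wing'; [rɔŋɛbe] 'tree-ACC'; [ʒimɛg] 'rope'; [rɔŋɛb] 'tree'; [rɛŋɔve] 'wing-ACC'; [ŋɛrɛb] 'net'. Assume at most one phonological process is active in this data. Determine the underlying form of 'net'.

/ŋɛrɛv/

'net' shows [v] ~ [b] at the end of the stem ([ŋɛrɛve] vs [ŋɛrɛb]).
If /b/ were underlying and a rule turned it into [v] before the ACC suffix, 'tree' would also alternate; but it has [b] in both [rɔŋɛbe] and [rɔŋɛb].
The underlying segment must be /v/; voiced fricatives become stops word-finally, yielding [b] there.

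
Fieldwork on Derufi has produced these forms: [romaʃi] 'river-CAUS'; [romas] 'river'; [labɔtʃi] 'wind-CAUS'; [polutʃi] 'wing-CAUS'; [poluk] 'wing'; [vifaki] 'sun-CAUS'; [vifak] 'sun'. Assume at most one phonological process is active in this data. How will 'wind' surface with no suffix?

[labɔk]

The root 'wing' surfaces as [polutʃi] and [poluk], with a stem-final [tʃ] ~ [k] alternation.
Compare 'sun', with invariant [k] in [vifaki] and [vifak]: an analysis with underlying /k/ and a rule producing [tʃ] before the CAUS suffix would wrongly predict alternation here too.
So /tʃ/ is underlying, and a rule of depalatalization — palato-alveolar /tʃ/ and /ʃ/ become [k] and [s] when no front vowel follows — gives [k].
From [labɔtʃi] the stem 'wind' is /labɔtʃ/; when no front vowel follows this yields [labɔk].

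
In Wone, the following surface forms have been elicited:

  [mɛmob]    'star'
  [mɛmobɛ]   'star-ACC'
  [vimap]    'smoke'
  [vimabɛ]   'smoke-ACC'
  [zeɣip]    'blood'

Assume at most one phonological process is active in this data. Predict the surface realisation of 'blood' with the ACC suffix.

The stem for 'smoke' ends in [p] in [vimap] but [b] in [vimabɛ].
Compare 'star', with invariant [b] in [mɛmob] and [mɛmobɛ]: an analysis with underlying /b/ and a rule producing [p] in isolation would wrongly predict alternation here too.
The alternation reflects intervocalic voicing: voiceless stops become voiced between vowels. /p/ is underlying.
From [zeɣip] the stem 'blood' is /zeɣip/; between vowels this yields [zeɣibɛ].

[zeɣibɛ]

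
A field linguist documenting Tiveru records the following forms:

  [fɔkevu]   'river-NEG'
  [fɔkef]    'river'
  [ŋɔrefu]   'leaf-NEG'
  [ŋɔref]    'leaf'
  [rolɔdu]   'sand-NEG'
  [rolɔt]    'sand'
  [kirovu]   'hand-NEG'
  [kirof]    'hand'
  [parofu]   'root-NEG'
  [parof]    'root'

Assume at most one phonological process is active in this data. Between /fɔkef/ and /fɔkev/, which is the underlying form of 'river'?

/fɔkev/

The stem for 'river' ends in [v] in [fɔkevu] but [f] in [fɔkef].
The stem 'leaf' ([ŋɔrefu], [ŋɔref]) shows [f] unchanged in both environments, so [f] cannot be basic with [v] derived before the NEG suffix.
So /v/ is underlying, and a rule of word-final obstruent devoicing — voiced obstruents become voiceless word-finally — gives [f].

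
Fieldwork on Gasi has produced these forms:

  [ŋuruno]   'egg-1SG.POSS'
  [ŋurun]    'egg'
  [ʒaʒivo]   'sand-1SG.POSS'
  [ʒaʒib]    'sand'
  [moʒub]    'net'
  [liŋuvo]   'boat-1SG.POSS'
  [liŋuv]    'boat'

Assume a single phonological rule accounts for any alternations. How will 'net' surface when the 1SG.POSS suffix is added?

In [ʒaʒivo] and [ʒaʒib] the final segment of 'sand' alternates: [v] ~ [b].
The stem 'boat' ([liŋuvo], [liŋuv]) shows [v] unchanged in both environments, so [v] cannot be basic with [b] derived in isolation.
Therefore /b/ is basic and [v] is derived by intervocalic spirantization (voiced stops become fricatives between vowels).
From [moʒub] the stem 'net' is /moʒub/; between vowels this yields [moʒuvo].

[moʒuvo]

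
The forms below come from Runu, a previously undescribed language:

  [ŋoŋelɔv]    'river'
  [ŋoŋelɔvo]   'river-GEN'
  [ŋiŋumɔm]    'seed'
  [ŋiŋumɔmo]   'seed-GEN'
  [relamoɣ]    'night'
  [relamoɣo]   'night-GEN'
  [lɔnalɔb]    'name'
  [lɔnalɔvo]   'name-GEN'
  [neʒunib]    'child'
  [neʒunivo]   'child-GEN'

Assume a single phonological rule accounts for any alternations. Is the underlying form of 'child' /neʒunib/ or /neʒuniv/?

/neʒunib/

'child' shows [b] ~ [v] at the end of the stem ([neʒunib] vs [neʒunivo]).
The stem 'river' ([ŋoŋelɔv], [ŋoŋelɔvo]) shows [v] unchanged in both environments, so [v] cannot be basic with [b] derived in isolation.
The underlying segment must be /b/; voiced stops become fricatives between vowels, yielding [v] there.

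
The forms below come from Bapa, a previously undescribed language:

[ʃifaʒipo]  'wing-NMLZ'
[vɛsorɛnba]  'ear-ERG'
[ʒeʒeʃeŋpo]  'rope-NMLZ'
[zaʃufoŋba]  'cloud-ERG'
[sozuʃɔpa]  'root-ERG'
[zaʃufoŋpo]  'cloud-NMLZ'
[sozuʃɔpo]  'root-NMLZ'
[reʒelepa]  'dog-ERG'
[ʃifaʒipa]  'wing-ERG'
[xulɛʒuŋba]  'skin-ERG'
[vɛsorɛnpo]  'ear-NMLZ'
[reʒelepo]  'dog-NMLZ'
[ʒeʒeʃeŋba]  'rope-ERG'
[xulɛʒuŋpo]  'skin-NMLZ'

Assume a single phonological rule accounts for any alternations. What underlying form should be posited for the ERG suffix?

/-ba/

The ERG suffix surfaces as [-ba] and [-pa], depending on the final segment of the stem.
By contrast the NMLZ suffix keeps its initial [p] throughout — that segment must be underlying.
The ERG suffix is therefore /-ba/ underlyingly, with post-vocalic devoicing: voiced stops become voiceless after a vowel.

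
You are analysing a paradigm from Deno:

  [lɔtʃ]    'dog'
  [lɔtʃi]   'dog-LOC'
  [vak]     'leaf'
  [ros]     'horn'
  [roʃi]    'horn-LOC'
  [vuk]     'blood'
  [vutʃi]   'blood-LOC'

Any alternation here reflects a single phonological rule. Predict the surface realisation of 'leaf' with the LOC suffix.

[vatʃi]

The stem for 'blood' ends in [k] in [vuk] but [tʃ] in [vutʃi].
The stem 'dog' ([lɔtʃ], [lɔtʃi]) shows [tʃ] unchanged in both environments, so [tʃ] cannot be basic with [k] derived in isolation.
The underlying segment must be /k/; /k/ and /s/ become palato-alveolar [tʃ] and [ʃ] before a front vowel, yielding [tʃ] there.
From [vak] the stem 'leaf' is /vak/; before a front vowel this yields [vatʃi].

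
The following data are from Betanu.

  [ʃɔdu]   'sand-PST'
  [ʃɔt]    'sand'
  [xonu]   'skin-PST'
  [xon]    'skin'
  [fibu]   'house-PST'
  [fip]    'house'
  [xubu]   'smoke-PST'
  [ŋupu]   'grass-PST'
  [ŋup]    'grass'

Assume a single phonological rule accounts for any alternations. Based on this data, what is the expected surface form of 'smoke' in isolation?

[xup]

The stem for 'house' ends in [b] in [fibu] but [p] in [fip].
The stem 'grass' ([ŋupu], [ŋup]) shows [p] unchanged in both environments, so [p] cannot be basic with [b] derived before the PST suffix.
The underlying segment must be /b/; voiced obstruents become voiceless word-finally, yielding [p] there.
The one attested form of 'smoke', [xubu], shows underlying /xub/. Applying the same rule word-finally gives [xup].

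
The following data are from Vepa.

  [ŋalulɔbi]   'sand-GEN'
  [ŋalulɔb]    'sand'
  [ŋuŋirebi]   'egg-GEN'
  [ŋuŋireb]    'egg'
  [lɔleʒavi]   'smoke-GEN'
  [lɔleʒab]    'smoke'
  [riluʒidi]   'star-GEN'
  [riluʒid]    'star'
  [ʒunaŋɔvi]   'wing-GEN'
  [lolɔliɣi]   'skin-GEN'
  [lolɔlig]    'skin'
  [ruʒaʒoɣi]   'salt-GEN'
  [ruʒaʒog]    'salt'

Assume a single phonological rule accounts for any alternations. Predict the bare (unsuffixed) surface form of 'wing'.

The stem for 'smoke' ends in [v] in [lɔleʒavi] but [b] in [lɔleʒab].
Compare 'egg', with invariant [b] in [ŋuŋirebi] and [ŋuŋireb]: an analysis with underlying /b/ and a rule producing [v] before the GEN suffix would wrongly predict alternation here too.
So /v/ is underlying, and a rule of word-final hardening — voiced fricatives become stops word-finally — gives [b].
From [ʒunaŋɔvi] the stem 'wing' is /ʒunaŋɔv/; word-finally this yields [ʒunaŋɔb].

[ʒunaŋɔb]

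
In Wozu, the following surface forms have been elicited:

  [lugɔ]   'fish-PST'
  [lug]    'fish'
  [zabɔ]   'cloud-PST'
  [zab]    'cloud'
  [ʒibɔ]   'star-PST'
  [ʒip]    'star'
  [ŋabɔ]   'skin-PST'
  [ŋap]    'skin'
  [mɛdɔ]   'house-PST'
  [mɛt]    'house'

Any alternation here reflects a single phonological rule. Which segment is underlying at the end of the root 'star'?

In [ʒibɔ] and [ʒip] the final segment of 'star' alternates: [b] ~ [p].
The stem 'cloud' ([zabɔ], [zab]) shows [b] unchanged in both environments, so [b] cannot be basic with [p] derived in isolation.
Therefore /p/ is basic and [b] is derived by intervocalic voicing (voiceless stops become voiced between vowels).

/p/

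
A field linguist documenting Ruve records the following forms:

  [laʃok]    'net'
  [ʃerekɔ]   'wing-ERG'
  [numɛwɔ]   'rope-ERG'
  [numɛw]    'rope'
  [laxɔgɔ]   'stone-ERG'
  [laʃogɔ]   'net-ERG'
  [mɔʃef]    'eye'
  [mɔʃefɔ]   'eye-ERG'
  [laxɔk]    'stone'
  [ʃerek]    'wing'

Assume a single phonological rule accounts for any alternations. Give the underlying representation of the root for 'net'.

In [laʃogɔ] and [laʃok] the final segment of 'net' alternates: [g] ~ [k].
Compare 'wing', with invariant [k] in [ʃerekɔ] and [ʃerek]: an analysis with underlying /k/ and a rule producing [g] before the ERG suffix would wrongly predict alternation here too.
The alternation reflects word-final obstruent devoicing: voiced obstruents become voiceless word-finally. /g/ is underlying.
So 'net' = /laʃog/.

/laʃog/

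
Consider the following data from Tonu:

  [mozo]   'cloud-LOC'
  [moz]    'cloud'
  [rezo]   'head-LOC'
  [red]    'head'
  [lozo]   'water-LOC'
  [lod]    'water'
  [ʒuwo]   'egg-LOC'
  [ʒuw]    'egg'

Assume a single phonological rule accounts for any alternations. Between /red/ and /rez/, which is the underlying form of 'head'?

/red/

In [rezo] and [red] the final segment of 'head' alternates: [z] ~ [d].
The stem 'cloud' ([mozo], [moz]) shows [z] unchanged in both environments, so [z] cannot be basic with [d] derived in isolation.
The underlying segment must be /d/; voiced stops become fricatives between vowels, yielding [z] there.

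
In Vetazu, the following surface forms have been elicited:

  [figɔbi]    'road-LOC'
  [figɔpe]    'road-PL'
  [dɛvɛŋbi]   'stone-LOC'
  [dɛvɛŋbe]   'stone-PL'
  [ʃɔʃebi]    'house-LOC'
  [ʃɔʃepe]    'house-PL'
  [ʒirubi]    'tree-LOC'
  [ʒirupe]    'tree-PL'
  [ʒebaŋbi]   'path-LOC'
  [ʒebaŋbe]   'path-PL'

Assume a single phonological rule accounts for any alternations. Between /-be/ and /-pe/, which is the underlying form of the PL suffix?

The PL suffix surfaces as [-be] and [-pe], depending on the final segment of the stem.
By contrast the LOC suffix keeps its initial [b] throughout — that segment must be underlying.
The PL suffix is therefore /-pe/ underlyingly, with post-nasal voicing: voiceless stops become voiced after a nasal.

/-pe/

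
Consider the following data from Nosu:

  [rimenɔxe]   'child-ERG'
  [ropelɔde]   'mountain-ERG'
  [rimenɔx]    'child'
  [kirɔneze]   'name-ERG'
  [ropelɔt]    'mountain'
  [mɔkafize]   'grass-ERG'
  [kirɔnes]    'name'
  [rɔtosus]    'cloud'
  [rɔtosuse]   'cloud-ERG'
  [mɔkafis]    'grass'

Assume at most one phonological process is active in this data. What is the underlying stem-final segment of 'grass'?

The stem for 'grass' ends in [s] in [mɔkafis] but [z] in [mɔkafize].
The stem 'cloud' ([rɔtosus], [rɔtosuse]) shows [s] unchanged in both environments, so [s] cannot be basic with [z] derived before the ERG suffix.
Therefore /z/ is basic and [s] is derived by word-final obstruent devoicing (voiced obstruents become voiceless word-finally).

/z/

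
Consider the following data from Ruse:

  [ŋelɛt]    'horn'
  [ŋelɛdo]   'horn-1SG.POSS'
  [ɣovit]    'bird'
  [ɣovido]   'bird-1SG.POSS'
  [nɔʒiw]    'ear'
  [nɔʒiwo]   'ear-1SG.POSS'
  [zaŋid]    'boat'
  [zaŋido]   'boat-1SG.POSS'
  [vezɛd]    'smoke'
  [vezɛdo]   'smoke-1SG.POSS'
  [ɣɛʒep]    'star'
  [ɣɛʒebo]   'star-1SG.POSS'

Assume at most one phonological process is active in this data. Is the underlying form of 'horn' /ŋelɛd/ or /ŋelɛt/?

'horn' shows [t] ~ [d] at the end of the stem ([ŋelɛt] vs [ŋelɛdo]).
But 'smoke' keeps [d] in both environments ([vezɛd], [vezɛdo]), so there is no rule changing /d/ to [t] in isolation.
So /t/ is underlying, and a rule of intervocalic voicing — voiceless stops become voiced between vowels — gives [d].

/ŋelɛt/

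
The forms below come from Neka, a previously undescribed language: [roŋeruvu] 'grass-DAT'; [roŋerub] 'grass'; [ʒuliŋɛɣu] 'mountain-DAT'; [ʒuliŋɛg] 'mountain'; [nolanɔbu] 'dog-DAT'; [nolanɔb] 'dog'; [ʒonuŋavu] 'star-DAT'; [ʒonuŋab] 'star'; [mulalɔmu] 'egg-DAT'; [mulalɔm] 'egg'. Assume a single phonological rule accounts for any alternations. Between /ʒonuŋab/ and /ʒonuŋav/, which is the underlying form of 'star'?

/ʒonuŋav/

The root 'star' surfaces as [ʒonuŋavu] and [ʒonuŋab], with a stem-final [v] ~ [b] alternation.
Compare 'dog', with invariant [b] in [nolanɔbu] and [nolanɔb]: an analysis with underlying /b/ and a rule producing [v] before the DAT suffix would wrongly predict alternation here too.
So /v/ is underlying, and a rule of word-final hardening — voiced fricatives become stops word-finally — gives [b].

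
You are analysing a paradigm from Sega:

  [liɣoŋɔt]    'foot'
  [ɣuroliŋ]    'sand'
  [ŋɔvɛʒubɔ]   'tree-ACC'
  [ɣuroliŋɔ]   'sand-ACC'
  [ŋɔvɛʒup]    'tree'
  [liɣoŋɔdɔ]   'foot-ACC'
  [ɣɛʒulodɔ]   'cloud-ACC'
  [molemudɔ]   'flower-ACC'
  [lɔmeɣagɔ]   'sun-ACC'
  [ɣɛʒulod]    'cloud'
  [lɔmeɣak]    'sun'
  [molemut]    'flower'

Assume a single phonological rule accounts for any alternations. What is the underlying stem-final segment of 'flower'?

/t/

The root 'flower' surfaces as [molemudɔ] and [molemut], with a stem-final [d] ~ [t] alternation.
If /d/ were underlying and a rule turned it into [t] in isolation, 'cloud' would also alternate; but it has [d] in both [ɣɛʒulodɔ] and [ɣɛʒulod].
The underlying segment must be /t/; voiceless stops become voiced between vowels, yielding [d] there.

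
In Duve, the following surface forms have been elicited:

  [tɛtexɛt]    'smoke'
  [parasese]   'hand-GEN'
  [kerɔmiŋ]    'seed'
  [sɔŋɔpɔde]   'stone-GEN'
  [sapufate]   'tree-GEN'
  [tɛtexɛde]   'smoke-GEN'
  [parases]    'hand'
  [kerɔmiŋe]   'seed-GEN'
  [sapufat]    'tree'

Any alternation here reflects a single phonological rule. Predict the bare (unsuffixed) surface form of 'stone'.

[sɔŋɔpɔt]

In [tɛtexɛt] and [tɛtexɛde] the final segment of 'smoke' alternates: [t] ~ [d].
If /t/ were underlying and a rule turned it into [d] before the GEN suffix, 'tree' would also alternate; but it has [t] in both [sapufat] and [sapufate].
Therefore /d/ is basic and [t] is derived by word-final obstruent devoicing (voiced obstruents become voiceless word-finally).
The one attested form of 'stone', [sɔŋɔpɔde], shows underlying /sɔŋɔpɔd/. Applying the same rule word-finally gives [sɔŋɔpɔt].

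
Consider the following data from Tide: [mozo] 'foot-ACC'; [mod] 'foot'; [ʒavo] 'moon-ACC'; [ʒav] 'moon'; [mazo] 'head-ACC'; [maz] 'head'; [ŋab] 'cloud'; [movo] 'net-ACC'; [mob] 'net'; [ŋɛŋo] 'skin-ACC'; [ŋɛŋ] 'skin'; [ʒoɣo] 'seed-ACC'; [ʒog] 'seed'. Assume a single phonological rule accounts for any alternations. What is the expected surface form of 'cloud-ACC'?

[ŋavo]

'net' shows [v] ~ [b] at the end of the stem ([movo] vs [mob]).
Compare 'moon', with invariant [v] in [ʒavo] and [ʒav]: an analysis with underlying /v/ and a rule producing [b] in isolation would wrongly predict alternation here too.
So /b/ is underlying, and a rule of intervocalic spirantization — voiced stops become fricatives between vowels — gives [v].
The one attested form of 'cloud', [ŋab], shows underlying /ŋab/. Applying the same rule between vowels gives [ŋavo].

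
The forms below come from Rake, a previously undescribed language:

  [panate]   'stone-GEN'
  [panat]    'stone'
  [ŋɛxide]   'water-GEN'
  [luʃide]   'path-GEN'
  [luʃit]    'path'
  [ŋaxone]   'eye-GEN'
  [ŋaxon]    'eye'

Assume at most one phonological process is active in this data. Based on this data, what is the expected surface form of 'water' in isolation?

[ŋɛxit]

'path' shows [d] ~ [t] at the end of the stem ([luʃide] vs [luʃit]).
Compare 'stone', with invariant [t] in [panate] and [panat]: an analysis with underlying /t/ and a rule producing [d] before the GEN suffix would wrongly predict alternation here too.
The underlying segment must be /d/; voiced obstruents become voiceless word-finally, yielding [t] there.
The one attested form of 'water', [ŋɛxide], shows underlying /ŋɛxid/. Applying the same rule word-finally gives [ŋɛxit].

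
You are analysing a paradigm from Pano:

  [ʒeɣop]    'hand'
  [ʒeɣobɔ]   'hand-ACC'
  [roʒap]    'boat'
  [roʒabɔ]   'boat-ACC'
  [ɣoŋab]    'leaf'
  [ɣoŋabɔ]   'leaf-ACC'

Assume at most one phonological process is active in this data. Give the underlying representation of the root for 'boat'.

/roʒap/

The root 'boat' surfaces as [roʒap] and [roʒabɔ], with a stem-final [p] ~ [b] alternation.
But 'leaf' keeps [b] in both environments ([ɣoŋab], [ɣoŋabɔ]), so there is no rule changing /b/ to [p] in isolation.
So /p/ is underlying, and a rule of intervocalic voicing — voiceless stops become voiced between vowels — gives [b].
Hence 'boat' is /roʒap/ underlyingly.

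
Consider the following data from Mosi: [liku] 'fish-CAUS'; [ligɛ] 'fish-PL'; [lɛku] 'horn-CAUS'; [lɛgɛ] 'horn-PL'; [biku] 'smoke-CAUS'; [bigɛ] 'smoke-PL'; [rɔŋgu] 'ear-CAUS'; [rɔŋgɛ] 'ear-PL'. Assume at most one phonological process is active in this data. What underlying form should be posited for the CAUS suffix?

/-ku/

The CAUS suffix surfaces as [-gu] and [-ku], depending on the final segment of the stem.
The PL suffix, which begins with [g], is invariant after every stem; so [g] is not altered by any rule here.
The CAUS suffix is therefore /-ku/ underlyingly, with post-nasal voicing: voiceless stops become voiced after a nasal.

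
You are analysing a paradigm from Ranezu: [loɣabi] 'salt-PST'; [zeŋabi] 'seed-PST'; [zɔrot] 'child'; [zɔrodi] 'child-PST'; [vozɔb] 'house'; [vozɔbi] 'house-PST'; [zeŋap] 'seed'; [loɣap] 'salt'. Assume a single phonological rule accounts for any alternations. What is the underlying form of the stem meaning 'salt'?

'salt' shows [p] ~ [b] at the end of the stem ([loɣap] vs [loɣabi]).
But 'house' keeps [b] in both environments ([vozɔb], [vozɔbi]), so there is no rule changing /b/ to [p] in isolation.
The alternation reflects intervocalic voicing: voiceless stops become voiced between vowels. /p/ is underlying.

/loɣap/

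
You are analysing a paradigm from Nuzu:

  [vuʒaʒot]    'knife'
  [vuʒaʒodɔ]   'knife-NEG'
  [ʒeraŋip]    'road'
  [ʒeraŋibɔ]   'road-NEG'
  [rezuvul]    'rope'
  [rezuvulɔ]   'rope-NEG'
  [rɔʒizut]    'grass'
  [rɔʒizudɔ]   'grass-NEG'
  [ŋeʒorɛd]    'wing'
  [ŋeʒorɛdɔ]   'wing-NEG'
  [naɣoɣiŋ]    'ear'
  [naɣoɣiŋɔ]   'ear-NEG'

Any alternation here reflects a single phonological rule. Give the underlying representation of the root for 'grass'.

/rɔʒizut/

The stem for 'grass' ends in [t] in [rɔʒizut] but [d] in [rɔʒizudɔ].
Compare 'wing', with invariant [d] in [ŋeʒorɛd] and [ŋeʒorɛdɔ]: an analysis with underlying /d/ and a rule producing [t] in isolation would wrongly predict alternation here too.
Therefore /t/ is basic and [d] is derived by intervocalic voicing (voiceless stops become voiced between vowels).
Hence 'grass' is /rɔʒizut/ underlyingly.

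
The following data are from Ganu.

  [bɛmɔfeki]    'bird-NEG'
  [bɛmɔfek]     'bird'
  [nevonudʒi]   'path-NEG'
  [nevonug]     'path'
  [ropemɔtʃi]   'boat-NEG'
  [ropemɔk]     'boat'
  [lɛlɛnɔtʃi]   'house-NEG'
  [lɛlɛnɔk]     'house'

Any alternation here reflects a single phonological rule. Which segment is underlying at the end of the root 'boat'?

The root 'boat' surfaces as [ropemɔtʃi] and [ropemɔk], with a stem-final [tʃ] ~ [k] alternation.
Compare 'bird', with invariant [k] in [bɛmɔfeki] and [bɛmɔfek]: an analysis with underlying /k/ and a rule producing [tʃ] before the NEG suffix would wrongly predict alternation here too.
The underlying segment must be /tʃ/; palato-alveolar /tʃ/ and /dʒ/ become [k] and [g] when no front vowel follows, yielding [k] there.

/tʃ/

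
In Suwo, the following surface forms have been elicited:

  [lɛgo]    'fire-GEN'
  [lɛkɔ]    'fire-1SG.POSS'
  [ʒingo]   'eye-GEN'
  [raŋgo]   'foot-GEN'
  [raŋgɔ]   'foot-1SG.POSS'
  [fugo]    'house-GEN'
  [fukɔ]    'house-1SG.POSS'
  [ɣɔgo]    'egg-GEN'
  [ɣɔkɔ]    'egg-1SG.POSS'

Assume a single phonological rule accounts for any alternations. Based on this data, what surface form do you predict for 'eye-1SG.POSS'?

The 1SG.POSS morpheme has two allomorphs, [-gɔ] and [-kɔ].
By contrast the GEN suffix keeps its initial [g] throughout — that segment must be underlying.
So the underlying form is /-kɔ/, and voiceless stops become voiced after a nasal.
After 'eye', which ends in a nasal, the suffix surfaces as [-gɔ], giving [ʒingɔ].

[ʒingɔ]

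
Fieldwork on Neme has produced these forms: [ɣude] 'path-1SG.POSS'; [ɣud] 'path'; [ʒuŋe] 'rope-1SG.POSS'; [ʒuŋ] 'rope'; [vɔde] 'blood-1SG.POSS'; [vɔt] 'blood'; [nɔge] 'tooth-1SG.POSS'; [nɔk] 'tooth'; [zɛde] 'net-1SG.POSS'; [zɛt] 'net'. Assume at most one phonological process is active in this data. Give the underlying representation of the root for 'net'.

/zɛt/

In [zɛde] and [zɛt] the final segment of 'net' alternates: [d] ~ [t].
If /d/ were underlying and a rule turned it into [t] in isolation, 'path' would also alternate; but it has [d] in both [ɣude] and [ɣud].
So /t/ is underlying, and a rule of intervocalic voicing — voiceless stops become voiced between vowels — gives [d].
Hence 'net' is /zɛt/ underlyingly.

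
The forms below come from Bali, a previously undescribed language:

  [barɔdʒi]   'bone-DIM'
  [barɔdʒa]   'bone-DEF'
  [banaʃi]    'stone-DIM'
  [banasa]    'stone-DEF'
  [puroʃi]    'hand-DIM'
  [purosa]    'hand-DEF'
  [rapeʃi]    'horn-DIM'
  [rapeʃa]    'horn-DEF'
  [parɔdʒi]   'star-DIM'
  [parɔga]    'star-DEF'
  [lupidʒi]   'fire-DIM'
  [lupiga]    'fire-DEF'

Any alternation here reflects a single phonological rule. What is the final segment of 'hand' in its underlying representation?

The stem for 'hand' ends in [ʃ] in [puroʃi] but [s] in [purosa].
Compare 'horn', with invariant [ʃ] in [rapeʃi] and [rapeʃa]: an analysis with underlying /ʃ/ and a rule producing [s] before the DEF suffix would wrongly predict alternation here too.
The alternation reflects palatalization before a front vowel: /g/ and /s/ become palato-alveolar [dʒ] and [ʃ] before a front vowel. /s/ is underlying.

/s/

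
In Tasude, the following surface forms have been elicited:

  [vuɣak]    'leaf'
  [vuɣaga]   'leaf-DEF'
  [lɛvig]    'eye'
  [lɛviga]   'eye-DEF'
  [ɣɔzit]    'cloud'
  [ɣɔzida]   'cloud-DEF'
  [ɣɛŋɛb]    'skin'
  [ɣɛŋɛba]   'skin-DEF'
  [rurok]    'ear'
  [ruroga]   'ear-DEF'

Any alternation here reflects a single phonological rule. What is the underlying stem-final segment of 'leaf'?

/k/

The stem for 'leaf' ends in [k] in [vuɣak] but [g] in [vuɣaga].
But 'eye' keeps [g] in both environments ([lɛvig], [lɛviga]), so there is no rule changing /g/ to [k] in isolation.
The underlying segment must be /k/; voiceless stops become voiced between vowels, yielding [g] there.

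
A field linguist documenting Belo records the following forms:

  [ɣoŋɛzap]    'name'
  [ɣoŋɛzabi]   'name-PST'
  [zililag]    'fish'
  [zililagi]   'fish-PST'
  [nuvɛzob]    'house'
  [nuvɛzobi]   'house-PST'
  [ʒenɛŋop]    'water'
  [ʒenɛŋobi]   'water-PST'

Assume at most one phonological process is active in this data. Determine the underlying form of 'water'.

/ʒenɛŋop/

The root 'water' surfaces as [ʒenɛŋop] and [ʒenɛŋobi], with a stem-final [p] ~ [b] alternation.
Compare 'house', with invariant [b] in [nuvɛzob] and [nuvɛzobi]: an analysis with underlying /b/ and a rule producing [p] in isolation would wrongly predict alternation here too.
So /p/ is underlying, and a rule of intervocalic voicing — voiceless stops become voiced between vowels — gives [b].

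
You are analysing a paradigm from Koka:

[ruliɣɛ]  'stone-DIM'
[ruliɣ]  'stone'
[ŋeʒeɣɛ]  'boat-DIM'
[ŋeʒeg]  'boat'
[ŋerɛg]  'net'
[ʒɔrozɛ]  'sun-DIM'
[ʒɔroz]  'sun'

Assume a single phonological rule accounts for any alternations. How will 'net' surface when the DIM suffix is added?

'boat' shows [ɣ] ~ [g] at the end of the stem ([ŋeʒeɣɛ] vs [ŋeʒeg]).
Compare 'stone', with invariant [ɣ] in [ruliɣɛ] and [ruliɣ]: an analysis with underlying /ɣ/ and a rule producing [g] in isolation would wrongly predict alternation here too.
Therefore /g/ is basic and [ɣ] is derived by intervocalic spirantization (voiced stops become fricatives between vowels).
From [ŋerɛg] the stem 'net' is /ŋerɛg/; between vowels this yields [ŋerɛɣɛ].

[ŋerɛɣɛ]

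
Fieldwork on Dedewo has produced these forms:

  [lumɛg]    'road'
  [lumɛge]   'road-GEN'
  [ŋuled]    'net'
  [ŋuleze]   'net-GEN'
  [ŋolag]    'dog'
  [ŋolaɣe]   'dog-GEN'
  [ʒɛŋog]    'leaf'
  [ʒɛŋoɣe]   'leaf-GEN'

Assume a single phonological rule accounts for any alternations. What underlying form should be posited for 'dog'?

In [ŋolag] and [ŋolaɣe] the final segment of 'dog' alternates: [g] ~ [ɣ].
The stem 'road' ([lumɛg], [lumɛge]) shows [g] unchanged in both environments, so [g] cannot be basic with [ɣ] derived before the GEN suffix.
The alternation reflects word-final hardening: voiced fricatives become stops word-finally. /ɣ/ is underlying.

/ŋolaɣ/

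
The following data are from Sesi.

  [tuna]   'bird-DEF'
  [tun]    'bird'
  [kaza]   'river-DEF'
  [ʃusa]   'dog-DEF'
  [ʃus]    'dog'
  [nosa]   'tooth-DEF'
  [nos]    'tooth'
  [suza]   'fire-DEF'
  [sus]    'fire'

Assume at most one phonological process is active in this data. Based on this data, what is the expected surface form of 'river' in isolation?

The stem for 'fire' ends in [z] in [suza] but [s] in [sus].
If /s/ were underlying and a rule turned it into [z] before the DEF suffix, 'dog' would also alternate; but it has [s] in both [ʃusa] and [ʃus].
The underlying segment must be /z/; voiced obstruents become voiceless word-finally, yielding [s] there.
From [kaza] the stem 'river' is /kaz/; word-finally this yields [kas].

[kas]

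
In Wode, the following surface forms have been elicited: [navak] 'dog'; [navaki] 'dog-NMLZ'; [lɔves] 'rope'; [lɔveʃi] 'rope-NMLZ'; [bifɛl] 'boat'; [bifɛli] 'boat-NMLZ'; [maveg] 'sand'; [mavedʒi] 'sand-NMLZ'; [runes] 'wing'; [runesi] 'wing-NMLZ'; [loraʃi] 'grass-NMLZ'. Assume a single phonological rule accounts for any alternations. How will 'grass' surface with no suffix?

In [lɔves] and [lɔveʃi] the final segment of 'rope' alternates: [s] ~ [ʃ].
If /s/ were underlying and a rule turned it into [ʃ] before the NMLZ suffix, 'wing' would also alternate; but it has [s] in both [runes] and [runesi].
The alternation reflects depalatalization: palato-alveolar /dʒ/ and /ʃ/ become [g] and [s] when no front vowel follows. /ʃ/ is underlying.
The one attested form of 'grass', [loraʃi], shows underlying /loraʃ/. Applying the same rule when no front vowel follows gives [loras].

[loras]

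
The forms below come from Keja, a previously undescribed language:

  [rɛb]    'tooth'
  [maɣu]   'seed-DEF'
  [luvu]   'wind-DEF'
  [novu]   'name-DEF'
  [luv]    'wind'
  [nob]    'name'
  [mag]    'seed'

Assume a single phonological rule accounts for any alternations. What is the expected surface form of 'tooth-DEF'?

The root 'name' surfaces as [nob] and [novu], with a stem-final [b] ~ [v] alternation.
The stem 'wind' ([luv], [luvu]) shows [v] unchanged in both environments, so [v] cannot be basic with [b] derived in isolation.
The alternation reflects intervocalic spirantization: voiced stops become fricatives between vowels. /b/ is underlying.
From [rɛb] the stem 'tooth' is /rɛb/; between vowels this yields [rɛvu].

[rɛvu]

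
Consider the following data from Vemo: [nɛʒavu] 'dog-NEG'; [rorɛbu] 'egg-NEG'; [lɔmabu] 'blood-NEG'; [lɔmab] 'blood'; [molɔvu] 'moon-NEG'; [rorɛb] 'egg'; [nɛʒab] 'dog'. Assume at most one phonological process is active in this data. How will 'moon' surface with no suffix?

In [nɛʒab] and [nɛʒavu] the final segment of 'dog' alternates: [b] ~ [v].
But 'blood' keeps [b] in both environments ([lɔmab], [lɔmabu]), so there is no rule changing /b/ to [v] before the NEG suffix.
Therefore /v/ is basic and [b] is derived by word-final hardening (voiced fricatives become stops word-finally).
The one attested form of 'moon', [molɔvu], shows underlying /molɔv/. Applying the same rule word-finally gives [molɔb].

[molɔb]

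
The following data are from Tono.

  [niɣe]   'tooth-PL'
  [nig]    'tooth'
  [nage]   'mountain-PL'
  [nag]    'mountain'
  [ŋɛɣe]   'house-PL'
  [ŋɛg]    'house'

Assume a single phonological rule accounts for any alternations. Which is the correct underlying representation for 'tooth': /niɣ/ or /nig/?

/niɣ/

The stem for 'tooth' ends in [ɣ] in [niɣe] but [g] in [nig].
Compare 'mountain', with invariant [g] in [nage] and [nag]: an analysis with underlying /g/ and a rule producing [ɣ] before the PL suffix would wrongly predict alternation here too.
So /ɣ/ is underlying, and a rule of word-final hardening — voiced fricatives become stops word-finally — gives [g].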